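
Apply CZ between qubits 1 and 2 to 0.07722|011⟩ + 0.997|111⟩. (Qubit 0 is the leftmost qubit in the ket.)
-0.07722|011⟩ - 0.997|111⟩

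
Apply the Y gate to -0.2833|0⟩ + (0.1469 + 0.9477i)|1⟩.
(0.9477 - 0.1469i)|0⟩ - 0.2833i|1⟩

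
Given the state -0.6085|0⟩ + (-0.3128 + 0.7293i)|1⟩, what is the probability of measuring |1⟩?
0.6297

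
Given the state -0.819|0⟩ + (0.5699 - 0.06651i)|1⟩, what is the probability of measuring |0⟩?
0.6708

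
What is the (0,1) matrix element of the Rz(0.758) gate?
0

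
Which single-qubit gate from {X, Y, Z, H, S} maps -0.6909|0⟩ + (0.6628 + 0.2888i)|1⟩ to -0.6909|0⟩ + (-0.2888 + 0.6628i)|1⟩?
S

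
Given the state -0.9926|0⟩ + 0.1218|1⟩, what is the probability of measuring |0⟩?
0.9853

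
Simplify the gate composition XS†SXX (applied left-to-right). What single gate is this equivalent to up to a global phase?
X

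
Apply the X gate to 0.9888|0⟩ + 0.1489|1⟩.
0.1489|0⟩ + 0.9888|1⟩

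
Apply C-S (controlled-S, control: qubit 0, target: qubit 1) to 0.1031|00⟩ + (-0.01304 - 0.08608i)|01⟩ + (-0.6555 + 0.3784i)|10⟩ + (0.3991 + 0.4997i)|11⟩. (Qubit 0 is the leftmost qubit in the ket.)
0.1031|00⟩ + (-0.01304 - 0.08608i)|01⟩ + (-0.6555 + 0.3784i)|10⟩ + (-0.4997 + 0.3991i)|11⟩

C-S leaves the control-|0⟩ kets |00⟩, |01⟩ unchanged and applies S to qubit 1 on the control-|1⟩ pair (|10⟩, |11⟩).
S = [[1, 0], [0, i]].
With a = amp(|10⟩) = (-0.6555 + 0.3784i) and b = amp(|11⟩) = (0.3991 + 0.4997i):
new amp(|10⟩) = (1)·a = (-0.6555 + 0.3784i)
new amp(|11⟩) = (i)·b = (-0.4997 + 0.3991i)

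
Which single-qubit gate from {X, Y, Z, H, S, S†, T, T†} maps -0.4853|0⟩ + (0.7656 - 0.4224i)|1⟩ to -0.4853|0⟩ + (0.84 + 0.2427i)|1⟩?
T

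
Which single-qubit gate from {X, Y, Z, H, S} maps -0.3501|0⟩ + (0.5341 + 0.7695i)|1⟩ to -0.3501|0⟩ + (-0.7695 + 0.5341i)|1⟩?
S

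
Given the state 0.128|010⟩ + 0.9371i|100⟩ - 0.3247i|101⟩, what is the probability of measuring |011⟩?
0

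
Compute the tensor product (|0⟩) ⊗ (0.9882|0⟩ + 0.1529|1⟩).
0.9882|00⟩ + 0.1529|01⟩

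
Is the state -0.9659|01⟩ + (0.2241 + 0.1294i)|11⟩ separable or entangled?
Separable

Writing the state as a|00⟩ + b|01⟩ + c|10⟩ + d|11⟩, it is a product state iff ad − bc = 0.
Here (a, b, c, d) = (0, -0.9659, 0, (0.2241 + 0.1294i)): ad − bc = (0)(0.2241 + 0.1294i) − (-0.9659)(0) = 0, so the state is separable.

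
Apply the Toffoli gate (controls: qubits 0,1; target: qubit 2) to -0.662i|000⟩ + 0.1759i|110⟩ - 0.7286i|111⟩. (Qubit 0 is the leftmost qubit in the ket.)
-0.662i|000⟩ - 0.7286i|110⟩ + 0.1759i|111⟩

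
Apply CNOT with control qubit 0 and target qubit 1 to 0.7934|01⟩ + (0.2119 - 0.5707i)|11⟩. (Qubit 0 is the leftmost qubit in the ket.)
0.7934|01⟩ + (0.2119 - 0.5707i)|10⟩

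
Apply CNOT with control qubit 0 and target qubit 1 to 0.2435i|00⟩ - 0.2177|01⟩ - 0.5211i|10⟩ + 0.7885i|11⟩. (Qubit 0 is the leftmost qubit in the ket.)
0.2435i|00⟩ - 0.2177|01⟩ + 0.7885i|10⟩ - 0.5211i|11⟩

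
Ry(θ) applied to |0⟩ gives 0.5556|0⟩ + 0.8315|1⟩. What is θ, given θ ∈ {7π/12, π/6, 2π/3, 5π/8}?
5π/8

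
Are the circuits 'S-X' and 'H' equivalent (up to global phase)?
No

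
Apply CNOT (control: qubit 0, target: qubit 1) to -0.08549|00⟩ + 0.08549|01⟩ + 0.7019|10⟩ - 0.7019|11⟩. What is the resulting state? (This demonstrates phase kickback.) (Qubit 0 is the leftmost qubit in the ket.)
-0.08549|00⟩ + 0.08549|01⟩ - 0.7019|10⟩ + 0.7019|11⟩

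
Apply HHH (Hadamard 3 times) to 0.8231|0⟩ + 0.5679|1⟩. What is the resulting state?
0.9836|0⟩ + 0.1805|1⟩

H² = I, so H^3 = H: a single Hadamard. With (a, b) = (0.8231, 0.5679), H gives ((a + b)/√2, (a − b)/√2) = (0.9836, 0.1805).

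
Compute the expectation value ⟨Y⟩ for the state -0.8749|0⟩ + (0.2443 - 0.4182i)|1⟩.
0.7318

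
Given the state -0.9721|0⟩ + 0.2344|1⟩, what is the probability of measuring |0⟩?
0.945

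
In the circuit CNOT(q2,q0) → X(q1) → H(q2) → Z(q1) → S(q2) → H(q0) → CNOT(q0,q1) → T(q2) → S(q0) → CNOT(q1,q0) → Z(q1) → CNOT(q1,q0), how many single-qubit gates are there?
8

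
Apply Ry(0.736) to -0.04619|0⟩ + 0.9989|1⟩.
-0.4025|0⟩ + 0.9154|1⟩

Ry(0.736) = [[cos(θ/2), −sin(θ/2)], [sin(θ/2), cos(θ/2)]]; θ = 0.736, cos(θ/2) ≈ 0.933049, sin(θ/2) ≈ 0.35975.
With a = amp(|0⟩) = -0.04619 and b = amp(|1⟩) = 0.9989:
new amp(|0⟩) = (0.933049)·a + (-0.35975)·b = -0.4025
new amp(|1⟩) = (0.35975)·a + (0.933049)·b = 0.9154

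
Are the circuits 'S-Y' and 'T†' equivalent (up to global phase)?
No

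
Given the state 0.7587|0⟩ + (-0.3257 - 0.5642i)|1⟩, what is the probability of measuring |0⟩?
0.5756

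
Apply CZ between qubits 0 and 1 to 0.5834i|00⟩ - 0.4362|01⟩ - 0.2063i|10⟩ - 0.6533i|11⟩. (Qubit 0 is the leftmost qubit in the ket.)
0.5834i|00⟩ - 0.4362|01⟩ - 0.2063i|10⟩ + 0.6533i|11⟩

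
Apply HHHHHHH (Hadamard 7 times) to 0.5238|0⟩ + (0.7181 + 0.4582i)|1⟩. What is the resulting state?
(0.8782 + 0.324i)|0⟩ + (-0.1374 - 0.324i)|1⟩

H² = I, so H^7 = H: a single Hadamard. With (a, b) = (0.5238, (0.7181 + 0.4582i)), H gives ((a + b)/√2, (a − b)/√2) = ((0.8782 + 0.324i), (-0.1374 - 0.324i)).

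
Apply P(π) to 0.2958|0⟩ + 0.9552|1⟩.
0.2958|0⟩ - 0.9552|1⟩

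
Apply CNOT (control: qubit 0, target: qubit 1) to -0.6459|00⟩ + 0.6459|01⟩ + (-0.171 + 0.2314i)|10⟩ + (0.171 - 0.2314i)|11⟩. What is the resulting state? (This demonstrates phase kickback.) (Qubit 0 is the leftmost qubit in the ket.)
-0.6459|00⟩ + 0.6459|01⟩ + (0.171 - 0.2314i)|10⟩ + (-0.171 + 0.2314i)|11⟩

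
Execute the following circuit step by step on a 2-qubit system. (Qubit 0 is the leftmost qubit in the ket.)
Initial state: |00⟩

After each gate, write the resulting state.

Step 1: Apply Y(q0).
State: i|10⟩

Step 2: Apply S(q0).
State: -|10⟩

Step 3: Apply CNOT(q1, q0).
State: -|10⟩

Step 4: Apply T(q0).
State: (-1/√2 - (1/√2)i)|10⟩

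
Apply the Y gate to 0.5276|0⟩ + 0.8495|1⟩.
-0.8495i|0⟩ + 0.5276i|1⟩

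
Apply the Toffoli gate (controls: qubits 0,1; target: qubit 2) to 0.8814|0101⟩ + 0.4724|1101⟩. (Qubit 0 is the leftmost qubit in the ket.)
0.8814|0101⟩ + 0.4724|1111⟩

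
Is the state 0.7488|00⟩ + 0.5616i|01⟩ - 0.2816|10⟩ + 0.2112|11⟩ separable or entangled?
Entangled

Writing the state as a|00⟩ + b|01⟩ + c|10⟩ + d|11⟩, it is a product state iff ad − bc = 0.
Here (a, b, c, d) = (0.7488, 0.5616i, -0.2816, 0.2112): ad − bc = (0.7488)(0.2112) − (0.5616i)(-0.2816) = (0.1581 + 0.1581i) ≠ 0, so the state is entangled.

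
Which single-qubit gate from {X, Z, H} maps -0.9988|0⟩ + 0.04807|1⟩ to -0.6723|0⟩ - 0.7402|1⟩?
H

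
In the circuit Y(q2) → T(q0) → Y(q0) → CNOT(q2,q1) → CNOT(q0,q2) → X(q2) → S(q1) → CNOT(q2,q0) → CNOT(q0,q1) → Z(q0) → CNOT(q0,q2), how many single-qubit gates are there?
6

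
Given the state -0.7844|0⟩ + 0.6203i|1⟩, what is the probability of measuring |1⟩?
0.3848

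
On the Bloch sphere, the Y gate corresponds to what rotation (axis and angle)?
Rotation by π around the y-axis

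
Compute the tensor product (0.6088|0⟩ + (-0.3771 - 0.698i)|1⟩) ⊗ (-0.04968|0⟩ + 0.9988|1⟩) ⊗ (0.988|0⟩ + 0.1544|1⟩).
-0.02988|000⟩ - 0.00467|001⟩ + 0.6008|010⟩ + 0.09389|011⟩ + (0.01851 + 0.03426i)|100⟩ + (0.002893 + 0.005354i)|101⟩ + (-0.3721 - 0.6888i)|110⟩ + (-0.05815 - 0.1076i)|111⟩

amp(|b₁b₂…⟩) = product of the factor amplitudes for bits b₁, b₂, …; only kets whose every factor amplitude is nonzero survive.
|000⟩: (0.6088)(-0.04968)(0.988) = -0.02988
|001⟩: (0.6088)(-0.04968)(0.1544) = -0.00467
|010⟩: (0.6088)(0.9988)(0.988) = 0.6008
|011⟩: (0.6088)(0.9988)(0.1544) = 0.09389
|100⟩: (-0.3771 - 0.698i)(-0.04968)(0.988) = (0.01851 + 0.03426i)
|101⟩: (-0.3771 - 0.698i)(-0.04968)(0.1544) = (0.002893 + 0.005354i)
|110⟩: (-0.3771 - 0.698i)(0.9988)(0.988) = (-0.3721 - 0.6888i)
|111⟩: (-0.3771 - 0.698i)(0.9988)(0.1544) = (-0.05815 - 0.1076i)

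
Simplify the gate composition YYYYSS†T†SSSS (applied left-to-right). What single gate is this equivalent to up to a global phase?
T†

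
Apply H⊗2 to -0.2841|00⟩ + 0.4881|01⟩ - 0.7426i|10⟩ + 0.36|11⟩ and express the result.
(0.282 - 0.3713i)|00⟩ + (-0.5661 - 0.3713i)|01⟩ + (-0.078 + 0.3713i)|10⟩ + (-0.2061 + 0.3713i)|11⟩

H⊗2 gives amp(|y⟩) = (1/2) Σ_x (−1)^(x·y) amp(|x⟩), where x·y is the number of positions in which both x and y have a 1.
|00⟩: (-0.2841 + 0.4881 - 0.7426i + 0.36)/2 = (0.282 - 0.3713i)
|01⟩: (-0.2841 - 0.4881 - 0.7426i - 0.36)/2 = (-0.5661 - 0.3713i)
|10⟩: (-0.2841 + 0.4881 + 0.7426i - 0.36)/2 = (-0.078 + 0.3713i)
|11⟩: (-0.2841 - 0.4881 + 0.7426i + 0.36)/2 = (-0.2061 + 0.3713i)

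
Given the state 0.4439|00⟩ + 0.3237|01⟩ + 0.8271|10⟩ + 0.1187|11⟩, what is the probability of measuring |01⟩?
0.1048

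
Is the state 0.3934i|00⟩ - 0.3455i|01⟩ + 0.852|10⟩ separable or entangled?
Entangled

Writing the state as a|00⟩ + b|01⟩ + c|10⟩ + d|11⟩, it is a product state iff ad − bc = 0.
Here (a, b, c, d) = (0.3934i, -0.3455i, 0.852, 0): ad − bc = (0.3934i)(0) − (-0.3455i)(0.852) = 0.2944i ≠ 0, so the state is entangled.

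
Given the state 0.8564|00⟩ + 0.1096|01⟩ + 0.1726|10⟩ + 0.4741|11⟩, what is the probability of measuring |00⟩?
0.7334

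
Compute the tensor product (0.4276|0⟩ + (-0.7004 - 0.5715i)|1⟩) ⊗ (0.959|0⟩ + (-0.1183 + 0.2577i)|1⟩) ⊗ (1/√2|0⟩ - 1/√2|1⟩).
0.29|000⟩ - 0.29|001⟩ + (-0.03577 + 0.07792i)|010⟩ + (0.03577 - 0.07792i)|011⟩ + (-0.475 - 0.3875i)|100⟩ + (0.475 + 0.3875i)|101⟩ + (0.1627 - 0.07982i)|110⟩ + (-0.1627 + 0.07982i)|111⟩

amp(|b₁b₂…⟩) = product of the factor amplitudes for bits b₁, b₂, …; only kets whose every factor amplitude is nonzero survive.
|000⟩: (0.4276)(0.959)(1/√2) = 0.29
|001⟩: (0.4276)(0.959)(-1/√2) = -0.29
|010⟩: (0.4276)(-0.1183 + 0.2577i)(1/√2) = (-0.03577 + 0.07792i)
|011⟩: (0.4276)(-0.1183 + 0.2577i)(-1/√2) = (0.03577 - 0.07792i)
|100⟩: (-0.7004 - 0.5715i)(0.959)(1/√2) = (-0.475 - 0.3875i)
|101⟩: (-0.7004 - 0.5715i)(0.959)(-1/√2) = (0.475 + 0.3875i)
|110⟩: (-0.7004 - 0.5715i)(-0.1183 + 0.2577i)(1/√2) = (0.1627 - 0.07982i)
|111⟩: (-0.7004 - 0.5715i)(-0.1183 + 0.2577i)(-1/√2) = (-0.1627 + 0.07982i)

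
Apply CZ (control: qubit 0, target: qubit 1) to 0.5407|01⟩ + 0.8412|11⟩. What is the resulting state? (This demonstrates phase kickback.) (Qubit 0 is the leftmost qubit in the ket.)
0.5407|01⟩ - 0.8412|11⟩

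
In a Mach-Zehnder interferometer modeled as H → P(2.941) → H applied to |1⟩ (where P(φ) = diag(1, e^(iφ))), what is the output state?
(0.99 - 0.09963i)|0⟩ + (0.01003 + 0.09963i)|1⟩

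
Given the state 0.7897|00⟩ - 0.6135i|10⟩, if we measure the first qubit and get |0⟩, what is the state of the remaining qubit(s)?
|0⟩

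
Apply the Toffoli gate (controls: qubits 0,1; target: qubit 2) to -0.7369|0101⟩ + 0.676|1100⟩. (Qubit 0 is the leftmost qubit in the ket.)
-0.7369|0101⟩ + 0.676|1110⟩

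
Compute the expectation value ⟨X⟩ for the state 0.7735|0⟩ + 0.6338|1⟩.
0.9805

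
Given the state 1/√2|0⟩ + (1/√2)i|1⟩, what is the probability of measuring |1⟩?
1/2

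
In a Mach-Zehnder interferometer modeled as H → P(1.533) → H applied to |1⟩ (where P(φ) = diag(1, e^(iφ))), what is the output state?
(0.4811 - 0.4996i)|0⟩ + (0.5189 + 0.4996i)|1⟩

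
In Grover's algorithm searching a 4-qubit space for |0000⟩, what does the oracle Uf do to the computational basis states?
Uf|x⟩ = -|x⟩ if x = 0000, else |x⟩ (phase flip on target)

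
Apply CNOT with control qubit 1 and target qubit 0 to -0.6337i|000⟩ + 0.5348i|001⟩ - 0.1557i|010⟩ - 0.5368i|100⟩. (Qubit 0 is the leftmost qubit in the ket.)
-0.6337i|000⟩ + 0.5348i|001⟩ - 0.5368i|100⟩ - 0.1557i|110⟩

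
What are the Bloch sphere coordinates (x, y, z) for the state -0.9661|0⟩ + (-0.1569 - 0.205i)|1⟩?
(0.3032, 0.3961, 0.8667)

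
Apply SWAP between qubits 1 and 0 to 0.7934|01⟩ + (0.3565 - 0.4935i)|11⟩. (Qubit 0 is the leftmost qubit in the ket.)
0.7934|10⟩ + (0.3565 - 0.4935i)|11⟩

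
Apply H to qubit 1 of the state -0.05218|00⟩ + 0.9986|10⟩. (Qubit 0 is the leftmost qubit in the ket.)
-0.0369|00⟩ - 0.0369|01⟩ + 0.7061|10⟩ + 0.7061|11⟩

H on qubit 1 mixes each pair of kets that differ only in qubit 1: amplitudes (a, b) of (|…0…⟩, |…1…⟩) become ((a + b)/√2, (a − b)/√2). Kets absent from the input have amplitude 0.
(|00⟩, |01⟩): (a, b) = (-0.05218, 0) → (-0.0369, -0.0369)
(|10⟩, |11⟩): (a, b) = (0.9986, 0) → (0.7061, 0.7061)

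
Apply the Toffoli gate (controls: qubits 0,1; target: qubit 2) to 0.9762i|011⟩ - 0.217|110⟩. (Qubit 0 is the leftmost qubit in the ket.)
0.9762i|011⟩ - 0.217|111⟩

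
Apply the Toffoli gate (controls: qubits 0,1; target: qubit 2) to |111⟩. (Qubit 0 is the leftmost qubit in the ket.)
|110⟩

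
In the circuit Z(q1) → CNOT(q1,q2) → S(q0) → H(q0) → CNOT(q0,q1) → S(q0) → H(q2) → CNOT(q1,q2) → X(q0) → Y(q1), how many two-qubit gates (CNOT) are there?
3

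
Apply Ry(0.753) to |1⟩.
-0.3677|0⟩ + 0.93|1⟩

Ry(0.753) = [[cos(θ/2), −sin(θ/2)], [sin(θ/2), cos(θ/2)]]; θ = 0.753, cos(θ/2) ≈ 0.929957, sin(θ/2) ≈ 0.367668.
With a = amp(|0⟩) = 0 and b = amp(|1⟩) = 1:
new amp(|0⟩) = (0.929957)·a + (-0.367668)·b = -0.3677
new amp(|1⟩) = (0.367668)·a + (0.929957)·b = 0.93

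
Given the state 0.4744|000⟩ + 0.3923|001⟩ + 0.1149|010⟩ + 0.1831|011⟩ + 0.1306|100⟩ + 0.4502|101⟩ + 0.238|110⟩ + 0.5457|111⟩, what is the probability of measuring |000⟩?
0.2251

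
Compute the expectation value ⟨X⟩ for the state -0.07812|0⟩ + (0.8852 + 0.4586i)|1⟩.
-0.1383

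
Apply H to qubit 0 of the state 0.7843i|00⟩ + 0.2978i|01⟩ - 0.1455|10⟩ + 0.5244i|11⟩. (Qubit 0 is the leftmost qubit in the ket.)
(-0.1029 + 0.5546i)|00⟩ + 0.5814i|01⟩ + (0.1029 + 0.5546i)|10⟩ - 0.1602i|11⟩

H on qubit 0 mixes each pair of kets that differ only in qubit 0: amplitudes (a, b) of (|…0…⟩, |…1…⟩) become ((a + b)/√2, (a − b)/√2). Kets absent from the input have amplitude 0.
(|00⟩, |10⟩): (a, b) = (0.7843i, -0.1455) → ((-0.1029 + 0.5546i), (0.1029 + 0.5546i))
(|01⟩, |11⟩): (a, b) = (0.2978i, 0.5244i) → (0.5814i, -0.1602i)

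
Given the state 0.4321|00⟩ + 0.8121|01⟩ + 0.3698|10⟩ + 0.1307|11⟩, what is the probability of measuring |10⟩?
0.1368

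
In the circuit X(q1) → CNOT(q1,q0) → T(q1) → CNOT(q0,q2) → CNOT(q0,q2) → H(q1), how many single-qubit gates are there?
3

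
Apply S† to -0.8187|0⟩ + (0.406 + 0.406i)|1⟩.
-0.8187|0⟩ + (0.406 - 0.406i)|1⟩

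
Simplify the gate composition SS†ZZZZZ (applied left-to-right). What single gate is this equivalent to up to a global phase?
Z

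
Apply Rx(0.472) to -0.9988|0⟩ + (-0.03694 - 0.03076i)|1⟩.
(-0.9783 + 0.008637i)|0⟩ + (-0.03592 + 0.2036i)|1⟩

Rx(0.472) = [[cos(θ/2), −i·sin(θ/2)], [−i·sin(θ/2), cos(θ/2)]]; θ = 0.472, cos(θ/2) ≈ 0.972281, sin(θ/2) ≈ 0.233815.
With a = amp(|0⟩) = -0.9988 and b = amp(|1⟩) = (-0.03694 - 0.03076i):
new amp(|0⟩) = (0.972281)·a + (-0.233815i)·b = (-0.9783 + 0.008637i)
new amp(|1⟩) = (-0.233815i)·a + (0.972281)·b = (-0.03592 + 0.2036i)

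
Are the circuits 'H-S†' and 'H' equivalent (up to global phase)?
No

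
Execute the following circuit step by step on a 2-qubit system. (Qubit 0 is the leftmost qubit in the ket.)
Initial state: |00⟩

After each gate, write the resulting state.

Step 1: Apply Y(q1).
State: i|01⟩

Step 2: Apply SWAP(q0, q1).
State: i|10⟩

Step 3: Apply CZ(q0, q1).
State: i|10⟩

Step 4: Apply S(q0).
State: -|10⟩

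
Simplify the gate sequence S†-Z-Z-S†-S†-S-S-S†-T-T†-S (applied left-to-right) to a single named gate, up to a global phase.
S†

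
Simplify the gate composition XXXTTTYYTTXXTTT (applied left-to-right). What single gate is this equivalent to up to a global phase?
X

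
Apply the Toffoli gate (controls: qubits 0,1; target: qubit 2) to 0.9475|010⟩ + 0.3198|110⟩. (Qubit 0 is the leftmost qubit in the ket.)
0.9475|010⟩ + 0.3198|111⟩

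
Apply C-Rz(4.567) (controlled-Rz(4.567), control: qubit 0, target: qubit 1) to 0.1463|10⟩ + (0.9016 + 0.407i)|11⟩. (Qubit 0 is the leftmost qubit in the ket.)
(-0.09566 - 0.1107i)|10⟩ + (-0.8975 + 0.416i)|11⟩

C-Rz(4.567) leaves the control-|0⟩ kets |00⟩, |01⟩ unchanged and applies Rz(4.567) to qubit 1 on the control-|1⟩ pair (|10⟩, |11⟩).
Rz(4.567) = [[e^(−iθ/2), 0], [0, e^(iθ/2)]] with e^(±iθ/2) = cos(θ/2) ± i·sin(θ/2); θ = 4.567, cos(θ/2) ≈ -0.653882, sin(θ/2) ≈ 0.756597.
With a = amp(|10⟩) = 0.1463 and b = amp(|11⟩) = (0.9016 + 0.407i):
new amp(|10⟩) = (-0.653882 - 0.756597i)·a = (-0.09566 - 0.1107i)
new amp(|11⟩) = (-0.653882 + 0.756597i)·b = (-0.8975 + 0.416i)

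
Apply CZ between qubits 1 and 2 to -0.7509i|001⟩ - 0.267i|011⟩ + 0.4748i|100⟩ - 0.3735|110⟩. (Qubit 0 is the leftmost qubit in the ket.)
-0.7509i|001⟩ + 0.267i|011⟩ + 0.4748i|100⟩ - 0.3735|110⟩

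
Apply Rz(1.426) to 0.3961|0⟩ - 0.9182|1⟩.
(0.2996 - 0.2591i)|0⟩ + (-0.6945 - 0.6006i)|1⟩

Rz(1.426) = [[e^(−iθ/2), 0], [0, e^(iθ/2)]] with e^(±iθ/2) = cos(θ/2) ± i·sin(θ/2); θ = 1.426, cos(θ/2) ≈ 0.756403, sin(θ/2) ≈ 0.654106.
With a = amp(|0⟩) = 0.3961 and b = amp(|1⟩) = -0.9182:
new amp(|0⟩) = (0.756403 - 0.654106i)·a = (0.2996 - 0.2591i)
new amp(|1⟩) = (0.756403 + 0.654106i)·b = (-0.6945 - 0.6006i)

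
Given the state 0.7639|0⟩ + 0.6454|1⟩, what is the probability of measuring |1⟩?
0.4165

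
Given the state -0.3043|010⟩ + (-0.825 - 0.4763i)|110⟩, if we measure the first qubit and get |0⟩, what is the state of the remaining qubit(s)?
-|10⟩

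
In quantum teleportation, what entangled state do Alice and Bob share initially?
Bell state |Φ+⟩ = (|00⟩ + |11⟩)/√2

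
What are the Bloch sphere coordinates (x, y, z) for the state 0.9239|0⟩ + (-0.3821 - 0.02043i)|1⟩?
(-0.706, -0.03775, 0.7072)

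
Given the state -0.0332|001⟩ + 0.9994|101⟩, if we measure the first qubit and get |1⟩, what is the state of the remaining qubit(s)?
|01⟩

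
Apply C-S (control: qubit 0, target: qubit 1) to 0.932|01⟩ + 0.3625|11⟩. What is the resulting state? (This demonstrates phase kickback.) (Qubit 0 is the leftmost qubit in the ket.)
0.932|01⟩ + 0.3625i|11⟩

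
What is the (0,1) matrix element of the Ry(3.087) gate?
-0.9996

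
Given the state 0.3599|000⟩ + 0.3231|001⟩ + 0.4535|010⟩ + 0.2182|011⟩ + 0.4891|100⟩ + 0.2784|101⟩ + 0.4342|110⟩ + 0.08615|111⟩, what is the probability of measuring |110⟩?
0.1885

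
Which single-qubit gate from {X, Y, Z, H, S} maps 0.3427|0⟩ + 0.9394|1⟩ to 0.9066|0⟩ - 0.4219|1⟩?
H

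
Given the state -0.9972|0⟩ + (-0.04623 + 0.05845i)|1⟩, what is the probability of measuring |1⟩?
0.005554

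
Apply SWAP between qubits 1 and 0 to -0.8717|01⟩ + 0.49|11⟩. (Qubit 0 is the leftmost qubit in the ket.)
-0.8717|10⟩ + 0.49|11⟩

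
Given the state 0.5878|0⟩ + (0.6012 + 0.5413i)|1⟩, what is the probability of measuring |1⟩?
0.6544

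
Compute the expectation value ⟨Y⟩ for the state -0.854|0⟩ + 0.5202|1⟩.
0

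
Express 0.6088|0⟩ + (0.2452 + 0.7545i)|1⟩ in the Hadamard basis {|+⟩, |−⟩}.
(0.6039 + 0.5335i)|+⟩ + (0.2571 - 0.5335i)|−⟩

With |ψ⟩ = α|0⟩ + β|1⟩, the Hadamard-basis coefficients are ⟨+|ψ⟩ = (α + β)/√2 and ⟨−|ψ⟩ = (α − β)/√2.
Here α = 0.6088, β = (0.2452 + 0.7545i): (α + β)/√2 = (0.6039 + 0.5335i), (α − β)/√2 = (0.2571 - 0.5335i).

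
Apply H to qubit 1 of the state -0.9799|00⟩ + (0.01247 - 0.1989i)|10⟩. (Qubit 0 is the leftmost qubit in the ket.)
-0.6929|00⟩ - 0.6929|01⟩ + (0.008818 - 0.1406i)|10⟩ + (0.008818 - 0.1406i)|11⟩

H on qubit 1 mixes each pair of kets that differ only in qubit 1: amplitudes (a, b) of (|…0…⟩, |…1…⟩) become ((a + b)/√2, (a − b)/√2). Kets absent from the input have amplitude 0.
(|00⟩, |01⟩): (a, b) = (-0.9799, 0) → (-0.6929, -0.6929)
(|10⟩, |11⟩): (a, b) = ((0.01247 - 0.1989i), 0) → ((0.008818 - 0.1406i), (0.008818 - 0.1406i))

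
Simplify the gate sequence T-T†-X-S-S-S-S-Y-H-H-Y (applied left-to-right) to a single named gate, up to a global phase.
X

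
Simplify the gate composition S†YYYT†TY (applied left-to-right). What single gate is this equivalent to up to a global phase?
S†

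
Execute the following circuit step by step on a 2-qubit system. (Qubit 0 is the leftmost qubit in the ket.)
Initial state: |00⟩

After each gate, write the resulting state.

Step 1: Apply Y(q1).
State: i|01⟩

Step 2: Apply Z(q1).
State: -i|01⟩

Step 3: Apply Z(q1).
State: i|01⟩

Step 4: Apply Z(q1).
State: -i|01⟩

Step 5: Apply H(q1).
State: -(1/√2)i|00⟩ + (1/√2)i|01⟩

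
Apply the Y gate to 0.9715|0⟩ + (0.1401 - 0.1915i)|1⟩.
(-0.1915 - 0.1401i)|0⟩ + 0.9715i|1⟩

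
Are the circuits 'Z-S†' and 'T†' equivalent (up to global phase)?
No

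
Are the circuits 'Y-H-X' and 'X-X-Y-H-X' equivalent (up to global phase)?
Yes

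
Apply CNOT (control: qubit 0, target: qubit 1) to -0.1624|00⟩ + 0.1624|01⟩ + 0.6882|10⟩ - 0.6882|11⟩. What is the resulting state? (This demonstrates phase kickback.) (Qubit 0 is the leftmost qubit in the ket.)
-0.1624|00⟩ + 0.1624|01⟩ - 0.6882|10⟩ + 0.6882|11⟩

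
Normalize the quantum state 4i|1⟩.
i|1⟩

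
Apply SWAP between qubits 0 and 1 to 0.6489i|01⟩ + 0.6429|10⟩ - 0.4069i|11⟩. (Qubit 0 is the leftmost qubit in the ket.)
0.6429|01⟩ + 0.6489i|10⟩ - 0.4069i|11⟩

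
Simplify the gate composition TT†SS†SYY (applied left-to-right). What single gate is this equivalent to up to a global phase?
S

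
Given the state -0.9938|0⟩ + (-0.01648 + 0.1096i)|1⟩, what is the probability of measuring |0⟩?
0.9876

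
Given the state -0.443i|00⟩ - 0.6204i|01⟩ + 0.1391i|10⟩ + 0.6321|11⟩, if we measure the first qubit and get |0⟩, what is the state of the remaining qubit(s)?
-0.5811i|0⟩ - 0.8138i|1⟩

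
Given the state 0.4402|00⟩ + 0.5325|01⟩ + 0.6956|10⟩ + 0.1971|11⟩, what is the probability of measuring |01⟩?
0.2836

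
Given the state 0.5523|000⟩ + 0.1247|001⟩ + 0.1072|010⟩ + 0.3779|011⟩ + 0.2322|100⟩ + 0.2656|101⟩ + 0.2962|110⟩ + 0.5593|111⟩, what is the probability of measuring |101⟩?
0.07054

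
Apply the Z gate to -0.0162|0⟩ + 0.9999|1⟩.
-0.0162|0⟩ - 0.9999|1⟩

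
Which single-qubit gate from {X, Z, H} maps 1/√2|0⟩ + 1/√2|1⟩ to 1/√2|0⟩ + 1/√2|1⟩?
X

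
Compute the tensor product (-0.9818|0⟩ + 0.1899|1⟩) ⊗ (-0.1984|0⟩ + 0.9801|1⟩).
0.1948|00⟩ - 0.9623|01⟩ - 0.03768|10⟩ + 0.1861|11⟩

amp(|b₁b₂…⟩) = product of the factor amplitudes for bits b₁, b₂, …; only kets whose every factor amplitude is nonzero survive.
|00⟩: (-0.9818)(-0.1984) = 0.1948
|01⟩: (-0.9818)(0.9801) = -0.9623
|10⟩: (0.1899)(-0.1984) = -0.03768
|11⟩: (0.1899)(0.9801) = 0.1861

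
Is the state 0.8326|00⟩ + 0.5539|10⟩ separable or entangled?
Separable

Writing the state as a|00⟩ + b|01⟩ + c|10⟩ + d|11⟩, it is a product state iff ad − bc = 0.
Here (a, b, c, d) = (0.8326, 0, 0.5539, 0): ad − bc = (0.8326)(0) − (0)(0.5539) = 0, so the state is separable.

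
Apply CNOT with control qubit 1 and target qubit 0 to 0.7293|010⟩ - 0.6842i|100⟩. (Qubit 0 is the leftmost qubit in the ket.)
-0.6842i|100⟩ + 0.7293|110⟩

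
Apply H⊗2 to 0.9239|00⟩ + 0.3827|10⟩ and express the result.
0.6533|00⟩ + 0.6533|01⟩ + 0.2706|10⟩ + 0.2706|11⟩

H⊗2 gives amp(|y⟩) = (1/2) Σ_x (−1)^(x·y) amp(|x⟩), where x·y is the number of positions in which both x and y have a 1.
|00⟩: (0.9239 + 0.3827)/2 = 0.6533
|01⟩: (0.9239 + 0.3827)/2 = 0.6533
|10⟩: (0.9239 - 0.3827)/2 = 0.2706
|11⟩: (0.9239 - 0.3827)/2 = 0.2706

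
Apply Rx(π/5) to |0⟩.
0.9511|0⟩ - 0.309i|1⟩

Rx(π/5) = [[cos(θ/2), −i·sin(θ/2)], [−i·sin(θ/2), cos(θ/2)]]; θ = π/5, cos(θ/2) ≈ 0.951057, sin(θ/2) ≈ 0.309017.
With a = amp(|0⟩) = 1 and b = amp(|1⟩) = 0:
new amp(|0⟩) = (0.951057)·a + (-0.309017i)·b = 0.9511
new amp(|1⟩) = (-0.309017i)·a + (0.951057)·b = -0.309i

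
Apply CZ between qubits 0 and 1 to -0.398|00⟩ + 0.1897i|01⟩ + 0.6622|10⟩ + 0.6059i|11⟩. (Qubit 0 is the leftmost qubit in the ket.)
-0.398|00⟩ + 0.1897i|01⟩ + 0.6622|10⟩ - 0.6059i|11⟩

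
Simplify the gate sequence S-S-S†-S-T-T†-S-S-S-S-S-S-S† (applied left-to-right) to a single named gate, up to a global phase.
S†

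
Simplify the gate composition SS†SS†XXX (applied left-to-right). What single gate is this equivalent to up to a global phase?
X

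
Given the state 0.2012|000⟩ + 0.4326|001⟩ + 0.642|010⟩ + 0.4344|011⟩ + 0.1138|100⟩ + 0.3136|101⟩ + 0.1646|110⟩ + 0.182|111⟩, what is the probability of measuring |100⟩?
0.01295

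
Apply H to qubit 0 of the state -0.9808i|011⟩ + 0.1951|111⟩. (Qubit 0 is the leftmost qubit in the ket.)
(0.138 - 0.6935i)|011⟩ + (-0.138 - 0.6935i)|111⟩

H on qubit 0 mixes each pair of kets that differ only in qubit 0: amplitudes (a, b) of (|…0…⟩, |…1…⟩) become ((a + b)/√2, (a − b)/√2). Kets absent from the input have amplitude 0.
(|011⟩, |111⟩): (a, b) = (-0.9808i, 0.1951) → ((0.138 - 0.6935i), (-0.138 - 0.6935i))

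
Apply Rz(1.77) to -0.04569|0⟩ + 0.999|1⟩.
(-0.02893 + 0.03536i)|0⟩ + (0.6327 + 0.7731i)|1⟩

Rz(1.77) = [[e^(−iθ/2), 0], [0, e^(iθ/2)]] with e^(±iθ/2) = cos(θ/2) ± i·sin(θ/2); θ = 1.77, cos(θ/2) ≈ 0.63329, sin(θ/2) ≈ 0.773915.
With a = amp(|0⟩) = -0.04569 and b = amp(|1⟩) = 0.999:
new amp(|0⟩) = (0.63329 - 0.773915i)·a = (-0.02893 + 0.03536i)
new amp(|1⟩) = (0.63329 + 0.773915i)·b = (0.6327 + 0.7731i)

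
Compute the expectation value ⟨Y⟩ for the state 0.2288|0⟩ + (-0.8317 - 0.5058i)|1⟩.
-0.2315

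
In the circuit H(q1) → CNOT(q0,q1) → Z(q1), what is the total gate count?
3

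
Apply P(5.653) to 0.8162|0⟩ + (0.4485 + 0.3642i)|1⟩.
0.8162|0⟩ + (0.577 + 0.02995i)|1⟩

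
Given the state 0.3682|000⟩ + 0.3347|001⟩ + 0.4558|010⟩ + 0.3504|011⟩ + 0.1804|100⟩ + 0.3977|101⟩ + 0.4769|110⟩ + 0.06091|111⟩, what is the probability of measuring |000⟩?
0.1356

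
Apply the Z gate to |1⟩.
-|1⟩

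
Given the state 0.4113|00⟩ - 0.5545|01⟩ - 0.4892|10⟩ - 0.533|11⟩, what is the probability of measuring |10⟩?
0.2393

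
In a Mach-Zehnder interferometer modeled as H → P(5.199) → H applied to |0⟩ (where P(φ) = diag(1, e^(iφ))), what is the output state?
(0.7338 - 0.442i)|0⟩ + (0.2662 + 0.442i)|1⟩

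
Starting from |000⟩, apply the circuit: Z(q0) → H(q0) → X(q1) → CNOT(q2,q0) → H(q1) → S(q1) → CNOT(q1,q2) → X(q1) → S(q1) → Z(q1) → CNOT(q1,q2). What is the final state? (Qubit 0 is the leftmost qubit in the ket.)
-(1/2)i|001⟩ - (1/2)i|011⟩ - (1/2)i|101⟩ - (1/2)i|111⟩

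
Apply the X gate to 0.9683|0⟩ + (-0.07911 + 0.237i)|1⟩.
(-0.07911 + 0.237i)|0⟩ + 0.9683|1⟩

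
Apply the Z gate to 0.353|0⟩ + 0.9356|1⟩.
0.353|0⟩ - 0.9356|1⟩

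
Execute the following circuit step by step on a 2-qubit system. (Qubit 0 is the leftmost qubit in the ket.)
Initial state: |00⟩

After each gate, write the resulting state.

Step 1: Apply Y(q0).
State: i|10⟩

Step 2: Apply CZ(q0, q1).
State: i|10⟩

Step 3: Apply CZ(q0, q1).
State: i|10⟩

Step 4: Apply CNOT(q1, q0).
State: i|10⟩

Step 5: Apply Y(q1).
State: -|11⟩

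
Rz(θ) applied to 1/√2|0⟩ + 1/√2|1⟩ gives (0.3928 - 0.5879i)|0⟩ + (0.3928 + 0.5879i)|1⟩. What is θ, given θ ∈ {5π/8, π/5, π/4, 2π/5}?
5π/8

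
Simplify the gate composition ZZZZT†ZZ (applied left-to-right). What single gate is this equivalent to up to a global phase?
T†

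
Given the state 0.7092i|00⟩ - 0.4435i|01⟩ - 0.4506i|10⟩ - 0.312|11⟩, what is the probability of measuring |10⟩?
0.203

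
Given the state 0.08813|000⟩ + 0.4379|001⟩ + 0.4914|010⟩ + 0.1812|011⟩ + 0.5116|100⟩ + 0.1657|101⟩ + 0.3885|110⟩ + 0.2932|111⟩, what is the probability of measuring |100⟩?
0.2617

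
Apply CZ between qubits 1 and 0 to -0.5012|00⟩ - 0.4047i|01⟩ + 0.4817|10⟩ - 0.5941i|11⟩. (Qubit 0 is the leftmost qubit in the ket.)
-0.5012|00⟩ - 0.4047i|01⟩ + 0.4817|10⟩ + 0.5941i|11⟩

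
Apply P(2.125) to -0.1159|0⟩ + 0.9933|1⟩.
-0.1159|0⟩ + (-0.5227 + 0.8446i)|1⟩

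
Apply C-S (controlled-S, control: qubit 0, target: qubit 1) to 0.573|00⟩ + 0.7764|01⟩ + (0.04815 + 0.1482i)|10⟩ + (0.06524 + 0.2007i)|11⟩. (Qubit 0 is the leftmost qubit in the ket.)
0.573|00⟩ + 0.7764|01⟩ + (0.04815 + 0.1482i)|10⟩ + (-0.2007 + 0.06524i)|11⟩

C-S leaves the control-|0⟩ kets |00⟩, |01⟩ unchanged and applies S to qubit 1 on the control-|1⟩ pair (|10⟩, |11⟩).
S = [[1, 0], [0, i]].
With a = amp(|10⟩) = (0.04815 + 0.1482i) and b = amp(|11⟩) = (0.06524 + 0.2007i):
new amp(|10⟩) = (1)·a = (0.04815 + 0.1482i)
new amp(|11⟩) = (i)·b = (-0.2007 + 0.06524i)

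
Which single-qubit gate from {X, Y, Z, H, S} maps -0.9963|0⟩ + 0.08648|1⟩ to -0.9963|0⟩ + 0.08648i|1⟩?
S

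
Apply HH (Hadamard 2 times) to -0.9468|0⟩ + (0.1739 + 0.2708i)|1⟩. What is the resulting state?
-0.9468|0⟩ + (0.1739 + 0.2708i)|1⟩

H² = I, so an even number of Hadamards cancels: H^2 = I and the state is unchanged.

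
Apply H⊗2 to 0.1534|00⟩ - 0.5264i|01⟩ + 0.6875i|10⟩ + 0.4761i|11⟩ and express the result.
(0.0767 + 0.3186i)|00⟩ + (0.0767 + 0.3689i)|01⟩ + (0.0767 - 0.845i)|10⟩ + (0.0767 + 0.1575i)|11⟩

H⊗2 gives amp(|y⟩) = (1/2) Σ_x (−1)^(x·y) amp(|x⟩), where x·y is the number of positions in which both x and y have a 1.
|00⟩: (0.1534 - 0.5264i + 0.6875i + 0.4761i)/2 = (0.0767 + 0.3186i)
|01⟩: (0.1534 + 0.5264i + 0.6875i - 0.4761i)/2 = (0.0767 + 0.3689i)
|10⟩: (0.1534 - 0.5264i - 0.6875i - 0.4761i)/2 = (0.0767 - 0.845i)
|11⟩: (0.1534 + 0.5264i - 0.6875i + 0.4761i)/2 = (0.0767 + 0.1575i)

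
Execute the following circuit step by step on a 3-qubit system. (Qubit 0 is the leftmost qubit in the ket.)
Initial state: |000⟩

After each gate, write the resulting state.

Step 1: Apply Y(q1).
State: i|010⟩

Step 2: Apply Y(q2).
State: -|011⟩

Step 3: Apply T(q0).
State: -|011⟩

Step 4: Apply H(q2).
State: -1/√2|010⟩ + 1/√2|011⟩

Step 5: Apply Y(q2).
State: -(1/√2)i|010⟩ - (1/√2)i|011⟩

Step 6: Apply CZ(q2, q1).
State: -(1/√2)i|010⟩ + (1/√2)i|011⟩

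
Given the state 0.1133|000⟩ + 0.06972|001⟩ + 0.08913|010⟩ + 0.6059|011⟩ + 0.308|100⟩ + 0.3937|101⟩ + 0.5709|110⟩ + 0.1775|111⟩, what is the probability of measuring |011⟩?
0.3671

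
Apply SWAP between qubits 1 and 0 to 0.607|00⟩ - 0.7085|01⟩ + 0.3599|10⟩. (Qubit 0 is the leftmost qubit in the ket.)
0.607|00⟩ + 0.3599|01⟩ - 0.7085|10⟩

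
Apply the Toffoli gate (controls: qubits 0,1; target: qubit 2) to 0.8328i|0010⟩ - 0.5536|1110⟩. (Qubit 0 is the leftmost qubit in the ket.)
0.8328i|0010⟩ - 0.5536|1100⟩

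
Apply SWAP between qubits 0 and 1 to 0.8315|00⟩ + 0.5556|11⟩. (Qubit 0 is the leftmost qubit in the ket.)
0.8315|00⟩ + 0.5556|11⟩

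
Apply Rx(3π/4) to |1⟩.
-0.9239i|0⟩ + 0.3827|1⟩

Rx(3π/4) = [[cos(θ/2), −i·sin(θ/2)], [−i·sin(θ/2), cos(θ/2)]]; θ = 3π/4, cos(θ/2) ≈ 0.382683, sin(θ/2) ≈ 0.92388.
With a = amp(|0⟩) = 0 and b = amp(|1⟩) = 1:
new amp(|0⟩) = (0.382683)·a + (-0.92388i)·b = -0.9239i
new amp(|1⟩) = (-0.92388i)·a + (0.382683)·b = 0.3827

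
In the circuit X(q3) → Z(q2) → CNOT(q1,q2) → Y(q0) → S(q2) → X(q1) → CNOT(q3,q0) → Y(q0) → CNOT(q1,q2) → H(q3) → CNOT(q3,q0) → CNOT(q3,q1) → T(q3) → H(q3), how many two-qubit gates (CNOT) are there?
5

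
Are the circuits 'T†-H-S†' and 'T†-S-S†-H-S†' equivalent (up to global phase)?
Yes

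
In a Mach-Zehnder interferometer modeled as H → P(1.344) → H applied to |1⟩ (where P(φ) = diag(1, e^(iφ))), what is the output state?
(0.3876 - 0.4872i)|0⟩ + (0.6124 + 0.4872i)|1⟩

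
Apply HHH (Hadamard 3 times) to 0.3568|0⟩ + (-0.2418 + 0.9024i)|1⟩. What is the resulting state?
(0.08132 + 0.6381i)|0⟩ + (0.4233 - 0.6381i)|1⟩

H² = I, so H^3 = H: a single Hadamard. With (a, b) = (0.3568, (-0.2418 + 0.9024i)), H gives ((a + b)/√2, (a − b)/√2) = ((0.08132 + 0.6381i), (0.4233 - 0.6381i)).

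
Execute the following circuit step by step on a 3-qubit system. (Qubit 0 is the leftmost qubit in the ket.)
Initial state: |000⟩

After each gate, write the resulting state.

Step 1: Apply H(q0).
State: 1/√2|000⟩ + 1/√2|100⟩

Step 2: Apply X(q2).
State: 1/√2|001⟩ + 1/√2|101⟩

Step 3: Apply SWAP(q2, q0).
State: 1/√2|100⟩ + 1/√2|101⟩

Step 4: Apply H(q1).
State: 1/2|100⟩ + 1/2|101⟩ + 1/2|110⟩ + 1/2|111⟩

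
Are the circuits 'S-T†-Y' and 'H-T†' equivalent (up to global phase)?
No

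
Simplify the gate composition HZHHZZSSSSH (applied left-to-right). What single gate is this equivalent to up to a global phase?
X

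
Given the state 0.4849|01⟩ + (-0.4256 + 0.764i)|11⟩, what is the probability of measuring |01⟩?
0.2351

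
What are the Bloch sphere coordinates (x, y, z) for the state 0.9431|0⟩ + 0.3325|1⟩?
(0.6272, 0, 0.7789)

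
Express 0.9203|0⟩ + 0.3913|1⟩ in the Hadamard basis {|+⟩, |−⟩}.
0.9274|+⟩ + 0.3741|−⟩

With |ψ⟩ = α|0⟩ + β|1⟩, the Hadamard-basis coefficients are ⟨+|ψ⟩ = (α + β)/√2 and ⟨−|ψ⟩ = (α − β)/√2.
Here α = 0.9203, β = 0.3913: (α + β)/√2 = 0.9274, (α − β)/√2 = 0.3741.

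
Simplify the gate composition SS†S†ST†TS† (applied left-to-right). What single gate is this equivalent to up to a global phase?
S†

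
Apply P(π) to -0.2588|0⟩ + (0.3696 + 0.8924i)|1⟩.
-0.2588|0⟩ + (-0.3696 - 0.8924i)|1⟩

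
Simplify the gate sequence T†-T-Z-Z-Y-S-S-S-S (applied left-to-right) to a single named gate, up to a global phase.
Y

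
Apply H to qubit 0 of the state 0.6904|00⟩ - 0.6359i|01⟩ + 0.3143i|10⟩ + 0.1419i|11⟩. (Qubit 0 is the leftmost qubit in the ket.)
(0.4882 + 0.2222i)|00⟩ - 0.3493i|01⟩ + (0.4882 - 0.2222i)|10⟩ - 0.55i|11⟩

H on qubit 0 mixes each pair of kets that differ only in qubit 0: amplitudes (a, b) of (|…0…⟩, |…1…⟩) become ((a + b)/√2, (a − b)/√2). Kets absent from the input have amplitude 0.
(|00⟩, |10⟩): (a, b) = (0.6904, 0.3143i) → ((0.4882 + 0.2222i), (0.4882 - 0.2222i))
(|01⟩, |11⟩): (a, b) = (-0.6359i, 0.1419i) → (-0.3493i, -0.55i)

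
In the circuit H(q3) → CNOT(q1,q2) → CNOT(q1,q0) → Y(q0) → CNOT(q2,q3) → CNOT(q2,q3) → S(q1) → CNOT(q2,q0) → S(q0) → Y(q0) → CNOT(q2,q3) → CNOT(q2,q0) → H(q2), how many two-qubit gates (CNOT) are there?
7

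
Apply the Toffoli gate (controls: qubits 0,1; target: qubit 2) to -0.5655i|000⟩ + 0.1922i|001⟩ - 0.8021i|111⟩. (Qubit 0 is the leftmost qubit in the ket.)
-0.5655i|000⟩ + 0.1922i|001⟩ - 0.8021i|110⟩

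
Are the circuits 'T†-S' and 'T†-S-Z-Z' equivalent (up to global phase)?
Yes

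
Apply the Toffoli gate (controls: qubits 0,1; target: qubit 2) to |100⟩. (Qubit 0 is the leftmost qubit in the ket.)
|100⟩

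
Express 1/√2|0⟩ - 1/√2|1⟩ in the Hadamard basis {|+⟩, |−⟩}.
|−⟩

With |ψ⟩ = α|0⟩ + β|1⟩, the Hadamard-basis coefficients are ⟨+|ψ⟩ = (α + β)/√2 and ⟨−|ψ⟩ = (α − β)/√2.
Here α = 1/√2, β = -1/√2: (α + β)/√2 = 0, (α − β)/√2 = 1.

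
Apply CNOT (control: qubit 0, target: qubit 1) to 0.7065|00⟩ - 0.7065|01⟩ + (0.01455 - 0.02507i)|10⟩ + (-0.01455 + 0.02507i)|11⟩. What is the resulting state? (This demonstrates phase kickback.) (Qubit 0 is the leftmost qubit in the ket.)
0.7065|00⟩ - 0.7065|01⟩ + (-0.01455 + 0.02507i)|10⟩ + (0.01455 - 0.02507i)|11⟩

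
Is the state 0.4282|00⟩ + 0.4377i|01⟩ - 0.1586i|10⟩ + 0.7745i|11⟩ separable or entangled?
Entangled

Writing the state as a|00⟩ + b|01⟩ + c|10⟩ + d|11⟩, it is a product state iff ad − bc = 0.
Here (a, b, c, d) = (0.4282, 0.4377i, -0.1586i, 0.7745i): ad − bc = (0.4282)(0.7745i) − (0.4377i)(-0.1586i) = (-0.06942 + 0.3316i) ≠ 0, so the state is entangled.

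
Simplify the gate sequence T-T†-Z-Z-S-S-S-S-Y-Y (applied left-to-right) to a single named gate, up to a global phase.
I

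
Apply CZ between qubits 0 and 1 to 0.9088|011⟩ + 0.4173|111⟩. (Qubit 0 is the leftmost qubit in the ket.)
0.9088|011⟩ - 0.4173|111⟩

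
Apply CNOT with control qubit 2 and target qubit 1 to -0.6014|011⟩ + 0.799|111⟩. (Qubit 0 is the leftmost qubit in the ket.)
-0.6014|001⟩ + 0.799|101⟩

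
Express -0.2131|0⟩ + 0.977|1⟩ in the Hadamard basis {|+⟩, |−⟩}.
0.5402|+⟩ - 0.8415|−⟩

With |ψ⟩ = α|0⟩ + β|1⟩, the Hadamard-basis coefficients are ⟨+|ψ⟩ = (α + β)/√2 and ⟨−|ψ⟩ = (α − β)/√2.
Here α = -0.2131, β = 0.977: (α + β)/√2 = 0.5402, (α − β)/√2 = -0.8415.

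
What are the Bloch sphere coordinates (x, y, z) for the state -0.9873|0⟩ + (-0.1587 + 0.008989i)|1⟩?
(0.3134, -0.01775, 0.9495)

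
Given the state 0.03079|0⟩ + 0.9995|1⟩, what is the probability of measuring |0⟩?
0.000948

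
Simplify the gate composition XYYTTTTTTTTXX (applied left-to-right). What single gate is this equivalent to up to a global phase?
X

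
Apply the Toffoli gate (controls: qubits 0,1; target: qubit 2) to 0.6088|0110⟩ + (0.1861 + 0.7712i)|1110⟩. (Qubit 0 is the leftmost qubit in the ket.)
0.6088|0110⟩ + (0.1861 + 0.7712i)|1100⟩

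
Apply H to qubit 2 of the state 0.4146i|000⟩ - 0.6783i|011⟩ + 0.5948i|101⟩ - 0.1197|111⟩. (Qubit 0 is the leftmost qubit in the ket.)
0.2932i|000⟩ + 0.2932i|001⟩ - 0.4796i|010⟩ + 0.4796i|011⟩ + 0.4206i|100⟩ - 0.4206i|101⟩ - 0.08464|110⟩ + 0.08464|111⟩

H on qubit 2 mixes each pair of kets that differ only in qubit 2: amplitudes (a, b) of (|…0…⟩, |…1…⟩) become ((a + b)/√2, (a − b)/√2). Kets absent from the input have amplitude 0.
(|000⟩, |001⟩): (a, b) = (0.4146i, 0) → (0.2932i, 0.2932i)
(|010⟩, |011⟩): (a, b) = (0, -0.6783i) → (-0.4796i, 0.4796i)
(|100⟩, |101⟩): (a, b) = (0, 0.5948i) → (0.4206i, -0.4206i)
(|110⟩, |111⟩): (a, b) = (0, -0.1197) → (-0.08464, 0.08464)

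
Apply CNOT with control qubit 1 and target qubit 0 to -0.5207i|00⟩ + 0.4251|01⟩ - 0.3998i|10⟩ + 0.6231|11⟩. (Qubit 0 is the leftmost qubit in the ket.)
-0.5207i|00⟩ + 0.6231|01⟩ - 0.3998i|10⟩ + 0.4251|11⟩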